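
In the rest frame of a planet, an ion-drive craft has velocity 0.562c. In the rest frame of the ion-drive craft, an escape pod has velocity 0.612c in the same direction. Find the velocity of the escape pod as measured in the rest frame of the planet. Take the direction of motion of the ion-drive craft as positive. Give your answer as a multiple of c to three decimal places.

With v = 0.562 and u' = 0.612 (in units of c),
u = (u' + v)/(1 + u'v/c²):
u = (0.612 + 0.562) / (1 + 0.612·0.562) = 1.1740/1.3439 = 0.8735
(Galilean addition would give +1.174c, exceeding c.)

0.874c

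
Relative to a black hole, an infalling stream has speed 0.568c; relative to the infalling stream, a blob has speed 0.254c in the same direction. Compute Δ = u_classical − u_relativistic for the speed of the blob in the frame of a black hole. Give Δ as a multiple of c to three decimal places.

Δ = 0.104c

Galilean: u_cl = 0.254 + 0.568 = 0.8220.
Relativistic: u_rel = (0.254 + 0.568) / (1 + 0.254·0.568) = 0.8220/1.1443 = 0.7184.
Δ = 0.8220 − 0.7184 = 0.1036.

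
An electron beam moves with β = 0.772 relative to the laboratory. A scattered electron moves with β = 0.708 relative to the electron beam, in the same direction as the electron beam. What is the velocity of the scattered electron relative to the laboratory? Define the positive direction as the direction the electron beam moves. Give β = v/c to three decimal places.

β = 0.957

With v = 0.772 and u' = 0.708 (in units of c),
u = (u' + v)/(1 + u'v/c²):
u = (0.708 + 0.772) / (1 + 0.708·0.772) = 1.4800/1.5466 = 0.9570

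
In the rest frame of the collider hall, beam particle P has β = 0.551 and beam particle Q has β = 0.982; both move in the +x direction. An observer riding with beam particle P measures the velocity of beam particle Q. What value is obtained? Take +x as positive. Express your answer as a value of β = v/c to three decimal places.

β_A = 0.551, β_B = 0.982.
Transform to A's frame with the inverse velocity-addition law: u' = (u − v)/(1 − uv/c²), taking u = β_B and v = β_A.
u' = (0.982 − 0.551) / (1 − (0.551)(0.982)) = 0.4310/0.4589 = 0.9392.

β = +0.939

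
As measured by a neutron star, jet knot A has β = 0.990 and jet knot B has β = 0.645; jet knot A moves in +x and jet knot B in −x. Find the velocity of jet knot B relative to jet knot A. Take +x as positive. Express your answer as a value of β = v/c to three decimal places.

β = -0.998

β_A = 0.990, β_B = -0.645.
Transform to A's frame with the inverse velocity-addition law: u' = (u − v)/(1 − uv/c²), taking u = β_B and v = β_A.
u' = (-0.645 − 0.990) / (1 − (0.990)(-0.645)) = -1.6350/1.6385 = -0.9978.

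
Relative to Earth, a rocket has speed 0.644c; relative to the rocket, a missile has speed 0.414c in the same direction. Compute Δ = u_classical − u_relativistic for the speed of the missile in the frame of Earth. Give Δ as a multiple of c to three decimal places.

Galilean: u_cl = 0.414 + 0.644 = 1.0580.
Relativistic: u_rel = (0.414 + 0.644) / (1 + 0.414·0.644) = 1.0580/1.2666 = 0.8353.
Δ = 1.0580 − 0.8353 = 0.2227.
(The classical prediction exceeds c; the relativistic result does not.)

Δ = 0.223c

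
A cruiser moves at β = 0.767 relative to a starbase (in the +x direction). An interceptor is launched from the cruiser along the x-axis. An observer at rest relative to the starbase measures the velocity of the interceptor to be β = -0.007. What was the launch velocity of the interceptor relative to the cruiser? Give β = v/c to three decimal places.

β = -0.770

Invert the composition law: u' = (u − v)/(1 − uv/c²).
u' = (-0.007 − 0.767) / (1 − (-0.007)(0.767)) = -0.7740/1.0054 = -0.7699.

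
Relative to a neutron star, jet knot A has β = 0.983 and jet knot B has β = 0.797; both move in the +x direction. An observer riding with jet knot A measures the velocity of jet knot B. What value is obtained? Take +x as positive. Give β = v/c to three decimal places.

β = -0.859

β_A = 0.983, β_B = 0.797.
Transform to A's frame with the inverse velocity-addition law: u' = (u − v)/(1 − uv/c²), taking u = β_B and v = β_A.
u' = (0.797 − 0.983) / (1 − (0.983)(0.797)) = -0.1860/0.2165 = -0.8589.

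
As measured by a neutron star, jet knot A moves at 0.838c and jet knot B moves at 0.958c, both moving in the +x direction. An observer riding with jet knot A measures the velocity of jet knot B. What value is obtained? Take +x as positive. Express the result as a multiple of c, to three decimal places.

β_A = 0.838, β_B = 0.958.
Transform to A's frame with the inverse velocity-addition law: u' = (u − v)/(1 − uv/c²), taking u = β_B and v = β_A.
u' = (0.958 − 0.838) / (1 − (0.838)(0.958)) = 0.1200/0.1972 = 0.6085.

+0.609c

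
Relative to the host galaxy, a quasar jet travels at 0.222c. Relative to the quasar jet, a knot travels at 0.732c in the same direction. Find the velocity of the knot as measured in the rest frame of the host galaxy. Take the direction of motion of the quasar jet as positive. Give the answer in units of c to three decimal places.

0.821c

With v = 0.222 and u' = 0.732 (in units of c),
u = (u' + v)/(1 + u'v/c²):
u = (0.732 + 0.222) / (1 + 0.732·0.222) = 0.9540/1.1625 = 0.8206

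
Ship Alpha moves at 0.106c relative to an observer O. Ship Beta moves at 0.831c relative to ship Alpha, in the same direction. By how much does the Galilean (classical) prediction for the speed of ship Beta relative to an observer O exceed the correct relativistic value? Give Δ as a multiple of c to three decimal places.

Δ = 0.076c

Galilean: u_cl = 0.831 + 0.106 = 0.9370.
Relativistic: u_rel = (0.831 + 0.106) / (1 + 0.831·0.106) = 0.9370/1.0881 = 0.8611.
Δ = 0.9370 − 0.8611 = 0.0759.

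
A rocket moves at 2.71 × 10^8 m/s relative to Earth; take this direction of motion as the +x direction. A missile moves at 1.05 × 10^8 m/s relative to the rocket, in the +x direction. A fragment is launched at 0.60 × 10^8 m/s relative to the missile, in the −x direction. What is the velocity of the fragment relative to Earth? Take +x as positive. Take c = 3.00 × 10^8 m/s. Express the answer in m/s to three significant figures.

Apply u = (u' + v)/(1 + u'v/c²) successively, working outward toward Earth.
(Dividing each given speed by c = 3.00 × 10^8 m/s to work in units of c.)
Start: velocity of the rocket relative to Earth = 0.9033c.
Compose with the missile (u' = 0.350 in the rocket frame): u_1 = (0.350 + 0.903) / (1 + 0.350·0.903) = 1.2533/1.3162 = 0.9523.
Compose with the fragment (u' = -0.200 in the missile frame): u_2 = (-0.200 + 0.952) / (1 + (-0.200)·0.952) = 0.7523/0.8095 = 0.9292.
So u = 0.9292 × 3.00 × 10^8 m/s.

+2.79 × 10^8 m/s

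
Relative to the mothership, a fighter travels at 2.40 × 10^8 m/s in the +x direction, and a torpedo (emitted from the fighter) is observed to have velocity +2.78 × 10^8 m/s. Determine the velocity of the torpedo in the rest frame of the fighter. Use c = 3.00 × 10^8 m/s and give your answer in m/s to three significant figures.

+1.47 × 10^8 m/s

v = 0.800c, u = 0.927c.
Invert the composition law: u' = (u − v)/(1 − uv/c²).
u' = (0.927 − 0.800) / (1 − (0.927)(0.800)) = 0.1267/0.2587 = 0.4897.
u' = 0.4897 × 3.00 × 10^8 m/s.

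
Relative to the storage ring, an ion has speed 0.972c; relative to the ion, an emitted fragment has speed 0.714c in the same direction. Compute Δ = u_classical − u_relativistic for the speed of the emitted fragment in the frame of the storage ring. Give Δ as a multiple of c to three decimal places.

Δ = 0.691c

Galilean: u_cl = 0.714 + 0.972 = 1.6860.
Relativistic: u_rel = (0.714 + 0.972) / (1 + 0.714·0.972) = 1.6860/1.6940 = 0.9953.
Δ = 1.6860 − 0.9953 = 0.6907.
(The classical prediction exceeds c; the relativistic result does not.)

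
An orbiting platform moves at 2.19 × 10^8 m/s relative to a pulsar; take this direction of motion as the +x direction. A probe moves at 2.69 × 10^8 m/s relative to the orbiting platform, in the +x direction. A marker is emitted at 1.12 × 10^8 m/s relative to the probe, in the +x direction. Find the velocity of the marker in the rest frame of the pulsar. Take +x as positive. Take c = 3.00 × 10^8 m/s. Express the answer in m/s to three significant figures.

2.98 × 10^8 m/s

Apply u = (u' + v)/(1 + u'v/c²) successively, working outward toward the pulsar.
(Dividing each given speed by c = 3.00 × 10^8 m/s to work in units of c.)
Start: velocity of the orbiting platform relative to the pulsar = 0.7300c.
Compose with the probe (u' = 0.897 in the orbiting platform frame): u_1 = (0.897 + 0.730) / (1 + 0.897·0.730) = 1.6267/1.6546 = 0.9831.
Compose with the marker (u' = 0.373 in the probe frame): u_2 = (0.373 + 0.983) / (1 + 0.373·0.983) = 1.3565/1.3670 = 0.9923.
So u = 0.9923 × 3.00 × 10^8 m/s.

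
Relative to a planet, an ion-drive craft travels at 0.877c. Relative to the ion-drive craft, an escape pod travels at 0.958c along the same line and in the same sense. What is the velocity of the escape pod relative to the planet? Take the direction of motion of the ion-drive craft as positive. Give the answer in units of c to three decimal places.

0.997c

With v = 0.877 and u' = 0.958 (in units of c),
u = (u' + v)/(1 + u'v/c²):
u = (0.958 + 0.877) / (1 + 0.958·0.877) = 1.8350/1.8402 = 0.9972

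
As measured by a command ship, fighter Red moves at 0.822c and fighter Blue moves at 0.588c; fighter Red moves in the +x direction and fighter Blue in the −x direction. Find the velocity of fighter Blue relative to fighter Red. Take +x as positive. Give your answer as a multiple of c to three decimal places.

-0.951c

β_A = 0.822, β_B = -0.588.
Transform to A's frame with the inverse velocity-addition law: u' = (u − v)/(1 − uv/c²), taking u = β_B and v = β_A.
u' = (-0.588 − 0.822) / (1 − (0.822)(-0.588)) = -1.4100/1.4833 = -0.9506.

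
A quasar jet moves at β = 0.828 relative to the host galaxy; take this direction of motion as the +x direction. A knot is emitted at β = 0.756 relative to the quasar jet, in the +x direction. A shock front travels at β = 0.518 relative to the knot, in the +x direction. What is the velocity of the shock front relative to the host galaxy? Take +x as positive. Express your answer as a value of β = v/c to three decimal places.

β = 0.992

Apply u = (u' + v)/(1 + u'v/c²) successively, working outward toward the host galaxy.
Start: velocity of the quasar jet relative to the host galaxy = 0.8280c.
Compose with the knot (u' = 0.756 in the quasar jet frame): u_1 = (0.756 + 0.828) / (1 + 0.756·0.828) = 1.5840/1.6260 = 0.9742.
Compose with the shock front (u' = 0.518 in the knot frame): u_2 = (0.518 + 0.974) / (1 + 0.518·0.974) = 1.4922/1.5046 = 0.9917.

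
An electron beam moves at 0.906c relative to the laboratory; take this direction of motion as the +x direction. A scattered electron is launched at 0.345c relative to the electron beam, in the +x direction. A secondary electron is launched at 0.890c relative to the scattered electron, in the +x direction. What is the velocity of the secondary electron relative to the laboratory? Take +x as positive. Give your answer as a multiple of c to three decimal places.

0.997c

Apply u = (u' + v)/(1 + u'v/c²) successively, working outward toward the laboratory.
Start: velocity of the electron beam relative to the laboratory = 0.9060c.
Compose with the scattered electron (u' = 0.345 in the electron beam frame): u_1 = (0.345 + 0.906) / (1 + 0.345·0.906) = 1.2510/1.3126 = 0.9531.
Compose with the secondary electron (u' = 0.890 in the scattered electron frame): u_2 = (0.890 + 0.953) / (1 + 0.890·0.953) = 1.8431/1.8483 = 0.9972.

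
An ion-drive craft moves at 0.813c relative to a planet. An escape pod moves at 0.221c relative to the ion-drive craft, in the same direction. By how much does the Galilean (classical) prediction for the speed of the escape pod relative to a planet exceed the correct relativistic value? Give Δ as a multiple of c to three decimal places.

Galilean: u_cl = 0.221 + 0.813 = 1.0340.
Relativistic: u_rel = (0.221 + 0.813) / (1 + 0.221·0.813) = 1.0340/1.1797 = 0.8765.
Δ = 1.0340 − 0.8765 = 0.1575.
(The classical prediction exceeds c; the relativistic result does not.)

Δ = 0.157c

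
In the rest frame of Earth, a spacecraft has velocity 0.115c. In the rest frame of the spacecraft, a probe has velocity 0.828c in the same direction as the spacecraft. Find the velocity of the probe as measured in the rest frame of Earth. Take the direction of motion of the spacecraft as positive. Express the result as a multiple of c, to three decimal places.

With v = 0.115 and u' = 0.828 (in units of c),
u = (u' + v)/(1 + u'v/c²):
u = (0.828 + 0.115) / (1 + 0.828·0.115) = 0.9430/1.0952 = 0.8610
(Galilean addition would give +0.943c.)

0.861c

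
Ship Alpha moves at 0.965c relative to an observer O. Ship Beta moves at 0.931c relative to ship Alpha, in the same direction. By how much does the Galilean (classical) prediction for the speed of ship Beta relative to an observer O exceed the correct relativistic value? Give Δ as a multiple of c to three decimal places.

Δ = 0.897c

Galilean: u_cl = 0.931 + 0.965 = 1.8960.
Relativistic: u_rel = (0.931 + 0.965) / (1 + 0.931·0.965) = 1.8960/1.8984 = 0.9987.
Δ = 1.8960 − 0.9987 = 0.8973.
(The classical prediction exceeds c; the relativistic result does not.)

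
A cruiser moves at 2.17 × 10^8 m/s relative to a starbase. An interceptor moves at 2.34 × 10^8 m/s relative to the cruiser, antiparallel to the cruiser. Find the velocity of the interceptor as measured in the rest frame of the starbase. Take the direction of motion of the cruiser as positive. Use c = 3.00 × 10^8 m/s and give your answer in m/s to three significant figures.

In units of c (dividing by 3.00 × 10^8 m/s): v = 0.723, u' = -0.780.
u = (u' + v)/(1 + u'v/c²):
u = (-0.780 + 0.723) / (1 + (-0.780)·0.723) = -0.0567/0.4358 = -0.1300
Converting back: u = -0.1300 × 3.00 × 10^8 m/s.

-3.90 × 10^7 m/s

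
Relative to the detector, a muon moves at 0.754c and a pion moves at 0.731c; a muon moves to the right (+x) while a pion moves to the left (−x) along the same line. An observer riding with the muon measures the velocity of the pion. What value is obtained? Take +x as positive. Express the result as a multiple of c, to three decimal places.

-0.957c

β_A = 0.754, β_B = -0.731.
Transform to A's frame with the inverse velocity-addition law: u' = (u − v)/(1 − uv/c²), taking u = β_B and v = β_A.
u' = (-0.731 − 0.754) / (1 − (0.754)(-0.731)) = -1.4850/1.5512 = -0.9573.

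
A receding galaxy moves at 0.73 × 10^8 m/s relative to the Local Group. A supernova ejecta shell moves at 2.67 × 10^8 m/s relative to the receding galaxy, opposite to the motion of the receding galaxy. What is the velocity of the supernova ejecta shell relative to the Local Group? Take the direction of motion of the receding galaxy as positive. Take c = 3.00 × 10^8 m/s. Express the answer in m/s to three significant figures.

-2.48 × 10^8 m/s

In units of c (dividing by 3.00 × 10^8 m/s): v = 0.243, u' = -0.890.
u = (u' + v)/(1 + u'v/c²):
u = (-0.890 + 0.243) / (1 + (-0.890)·0.243) = -0.6467/0.7834 = -0.8254
(Galilean addition would give -0.647c.)
Converting back: u = -0.8254 × 3.00 × 10^8 m/s.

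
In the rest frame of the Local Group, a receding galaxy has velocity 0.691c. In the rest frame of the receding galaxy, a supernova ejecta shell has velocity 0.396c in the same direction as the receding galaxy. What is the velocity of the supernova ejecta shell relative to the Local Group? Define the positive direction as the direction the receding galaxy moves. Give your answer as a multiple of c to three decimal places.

0.853c

With v = 0.691 and u' = 0.396 (in units of c),
u = (u' + v)/(1 + u'v/c²):
u = (0.396 + 0.691) / (1 + 0.396·0.691) = 1.0870/1.2736 = 0.8535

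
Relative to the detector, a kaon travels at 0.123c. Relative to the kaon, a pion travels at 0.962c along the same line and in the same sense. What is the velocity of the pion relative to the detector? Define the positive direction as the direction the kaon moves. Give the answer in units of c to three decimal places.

With v = 0.123 and u' = 0.962 (in units of c),
u = (u' + v)/(1 + u'v/c²):
u = (0.962 + 0.123) / (1 + 0.962·0.123) = 1.0850/1.1183 = 0.9702

0.970c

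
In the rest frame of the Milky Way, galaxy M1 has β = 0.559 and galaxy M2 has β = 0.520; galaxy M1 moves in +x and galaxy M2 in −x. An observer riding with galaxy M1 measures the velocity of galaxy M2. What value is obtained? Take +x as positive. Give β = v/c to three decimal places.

β = -0.836

β_A = 0.559, β_B = -0.520.
Transform to A's frame with the inverse velocity-addition law: u' = (u − v)/(1 − uv/c²), taking u = β_B and v = β_A.
u' = (-0.520 − 0.559) / (1 − (0.559)(-0.520)) = -1.0790/1.2907 = -0.8360.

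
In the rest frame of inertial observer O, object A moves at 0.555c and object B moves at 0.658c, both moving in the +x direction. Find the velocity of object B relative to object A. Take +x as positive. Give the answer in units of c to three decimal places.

+0.162c

β_A = 0.555, β_B = 0.658.
Transform to A's frame with the inverse velocity-addition law: u' = (u − v)/(1 − uv/c²), taking u = β_B and v = β_A.
u' = (0.658 − 0.555) / (1 − (0.555)(0.658)) = 0.1030/0.6348 = 0.1623.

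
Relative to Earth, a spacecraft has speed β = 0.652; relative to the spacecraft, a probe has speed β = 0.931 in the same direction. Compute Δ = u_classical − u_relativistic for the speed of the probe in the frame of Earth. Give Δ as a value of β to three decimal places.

Δ = 0.598

Galilean: u_cl = 0.931 + 0.652 = 1.5830.
Relativistic: u_rel = (0.931 + 0.652) / (1 + 0.931·0.652) = 1.5830/1.6070 = 0.9851.
Δ = 1.5830 − 0.9851 = 0.5979.
(The classical prediction exceeds c; the relativistic result does not.)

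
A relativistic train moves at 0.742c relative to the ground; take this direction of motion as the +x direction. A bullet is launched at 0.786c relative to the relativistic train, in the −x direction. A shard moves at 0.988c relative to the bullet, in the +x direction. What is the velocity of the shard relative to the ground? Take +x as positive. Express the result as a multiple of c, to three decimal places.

Apply u = (u' + v)/(1 + u'v/c²) successively, working outward toward the ground.
Start: velocity of the relativistic train relative to the ground = 0.7420c.
Compose with the bullet (u' = -0.786 in the relativistic train frame): u_1 = (-0.786 + 0.742) / (1 + (-0.786)·0.742) = -0.0440/0.4168 = -0.1056.
Compose with the shard (u' = 0.988 in the bullet frame): u_2 = (0.988 + (-0.106)) / (1 + 0.988·(-0.106)) = 0.8824/0.8957 = 0.9852.

+0.985c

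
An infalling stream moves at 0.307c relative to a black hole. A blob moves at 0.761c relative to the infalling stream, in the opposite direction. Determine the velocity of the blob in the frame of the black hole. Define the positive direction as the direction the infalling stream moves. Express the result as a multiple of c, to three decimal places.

-0.592c

With v = 0.307 and u' = -0.761 (in units of c),
u = (u' + v)/(1 + u'v/c²):
u = (-0.761 + 0.307) / (1 + (-0.761)·0.307) = -0.4540/0.7664 = -0.5924
(Galilean addition would give -0.454c.)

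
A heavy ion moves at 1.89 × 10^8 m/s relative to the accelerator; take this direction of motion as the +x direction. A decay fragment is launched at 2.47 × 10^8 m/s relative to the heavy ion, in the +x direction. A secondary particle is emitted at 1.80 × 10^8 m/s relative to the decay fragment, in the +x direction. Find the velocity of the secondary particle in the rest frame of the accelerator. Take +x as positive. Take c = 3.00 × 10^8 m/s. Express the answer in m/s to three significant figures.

Apply u = (u' + v)/(1 + u'v/c²) successively, working outward toward the accelerator.
(Dividing each given speed by c = 3.00 × 10^8 m/s to work in units of c.)
Start: velocity of the heavy ion relative to the accelerator = 0.6300c.
Compose with the decay fragment (u' = 0.823 in the heavy ion frame): u_1 = (0.823 + 0.630) / (1 + 0.823·0.630) = 1.4533/1.5187 = 0.9570.
Compose with the secondary particle (u' = 0.600 in the decay fragment frame): u_2 = (0.600 + 0.957) / (1 + 0.600·0.957) = 1.5570/1.5742 = 0.9891.
So u = 0.9891 × 3.00 × 10^8 m/s.

2.97 × 10^8 m/s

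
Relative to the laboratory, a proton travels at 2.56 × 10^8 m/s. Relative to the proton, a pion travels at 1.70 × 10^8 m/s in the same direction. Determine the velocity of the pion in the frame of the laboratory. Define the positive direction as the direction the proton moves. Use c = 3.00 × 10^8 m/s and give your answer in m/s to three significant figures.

2.87 × 10^8 m/s

In units of c (dividing by 3.00 × 10^8 m/s): v = 0.853, u' = 0.567.
u = (u' + v)/(1 + u'v/c²):
u = (0.567 + 0.853) / (1 + 0.567·0.853) = 1.4200/1.4836 = 0.9572
Converting back: u = 0.9572 × 3.00 × 10^8 m/s.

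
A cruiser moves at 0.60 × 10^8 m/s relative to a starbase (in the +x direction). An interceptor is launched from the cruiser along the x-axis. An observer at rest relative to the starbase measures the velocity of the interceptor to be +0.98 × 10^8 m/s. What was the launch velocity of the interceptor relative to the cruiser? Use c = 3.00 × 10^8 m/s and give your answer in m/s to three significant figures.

+4.07 × 10^7 m/s

v = 0.200c, u = 0.327c.
Invert the composition law: u' = (u − v)/(1 − uv/c²).
u' = (0.327 − 0.200) / (1 − (0.327)(0.200)) = 0.1267/0.9347 = 0.1355.
u' = 0.1355 × 3.00 × 10^8 m/s.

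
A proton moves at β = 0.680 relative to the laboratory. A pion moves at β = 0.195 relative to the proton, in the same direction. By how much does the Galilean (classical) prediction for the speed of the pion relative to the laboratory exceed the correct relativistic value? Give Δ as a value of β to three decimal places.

Galilean: u_cl = 0.195 + 0.680 = 0.8750.
Relativistic: u_rel = (0.195 + 0.680) / (1 + 0.195·0.680) = 0.8750/1.1326 = 0.7726.
Δ = 0.8750 − 0.7726 = 0.1024.

Δ = 0.102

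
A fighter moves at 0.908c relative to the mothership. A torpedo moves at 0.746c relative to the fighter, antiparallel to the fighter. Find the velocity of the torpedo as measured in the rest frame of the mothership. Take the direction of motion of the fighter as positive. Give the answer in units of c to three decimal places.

+0.502c

With v = 0.908 and u' = -0.746 (in units of c),
u = (u' + v)/(1 + u'v/c²):
u = (-0.746 + 0.908) / (1 + (-0.746)·0.908) = 0.1620/0.3226 = 0.5021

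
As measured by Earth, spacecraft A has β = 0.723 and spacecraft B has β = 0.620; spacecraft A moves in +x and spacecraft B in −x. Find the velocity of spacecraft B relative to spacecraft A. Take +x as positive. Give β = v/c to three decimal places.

β = -0.927

β_A = 0.723, β_B = -0.620.
Transform to A's frame with the inverse velocity-addition law: u' = (u − v)/(1 − uv/c²), taking u = β_B and v = β_A.
u' = (-0.620 − 0.723) / (1 − (0.723)(-0.620)) = -1.3430/1.4483 = -0.9273.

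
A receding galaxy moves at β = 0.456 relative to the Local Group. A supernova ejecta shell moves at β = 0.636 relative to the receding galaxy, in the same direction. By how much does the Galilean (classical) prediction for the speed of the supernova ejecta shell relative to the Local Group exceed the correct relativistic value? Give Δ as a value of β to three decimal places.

Δ = 0.245

Galilean: u_cl = 0.636 + 0.456 = 1.0920.
Relativistic: u_rel = (0.636 + 0.456) / (1 + 0.636·0.456) = 1.0920/1.2900 = 0.8465.
Δ = 1.0920 − 0.8465 = 0.2455.
(The classical prediction exceeds c; the relativistic result does not.)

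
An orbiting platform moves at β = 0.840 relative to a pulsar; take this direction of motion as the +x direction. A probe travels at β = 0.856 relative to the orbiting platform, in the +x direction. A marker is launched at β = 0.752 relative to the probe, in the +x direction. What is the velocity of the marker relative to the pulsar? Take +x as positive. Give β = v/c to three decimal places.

Apply u = (u' + v)/(1 + u'v/c²) successively, working outward toward the pulsar.
Start: velocity of the orbiting platform relative to the pulsar = 0.8400c.
Compose with the probe (u' = 0.856 in the orbiting platform frame): u_1 = (0.856 + 0.840) / (1 + 0.856·0.840) = 1.6960/1.7190 = 0.9866.
Compose with the marker (u' = 0.752 in the probe frame): u_2 = (0.752 + 0.987) / (1 + 0.752·0.987) = 1.7386/1.7419 = 0.9981.

β = 0.998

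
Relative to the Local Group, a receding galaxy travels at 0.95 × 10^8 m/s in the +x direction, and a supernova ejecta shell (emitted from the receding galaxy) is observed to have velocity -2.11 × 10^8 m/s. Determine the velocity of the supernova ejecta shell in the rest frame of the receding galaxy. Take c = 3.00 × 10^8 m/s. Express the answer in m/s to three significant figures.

v = 0.317c, u = -0.703c.
Invert the composition law: u' = (u − v)/(1 − uv/c²).
u' = (-0.703 − 0.317) / (1 − (-0.703)(0.317)) = -1.0200/1.2227 = -0.8342.
u' = -0.8342 × 3.00 × 10^8 m/s.

-2.50 × 10^8 m/s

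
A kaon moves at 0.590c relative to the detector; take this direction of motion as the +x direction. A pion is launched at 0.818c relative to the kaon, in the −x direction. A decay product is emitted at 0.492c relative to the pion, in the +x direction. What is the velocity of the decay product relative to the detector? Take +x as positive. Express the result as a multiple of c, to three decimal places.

+0.066c

Apply u = (u' + v)/(1 + u'v/c²) successively, working outward toward the detector.
Start: velocity of the kaon relative to the detector = 0.5900c.
Compose with the pion (u' = -0.818 in the kaon frame): u_1 = (-0.818 + 0.590) / (1 + (-0.818)·0.590) = -0.2280/0.5174 = -0.4407.
Compose with the decay product (u' = 0.492 in the pion frame): u_2 = (0.492 + (-0.441)) / (1 + 0.492·(-0.441)) = 0.0513/0.7832 = 0.0655.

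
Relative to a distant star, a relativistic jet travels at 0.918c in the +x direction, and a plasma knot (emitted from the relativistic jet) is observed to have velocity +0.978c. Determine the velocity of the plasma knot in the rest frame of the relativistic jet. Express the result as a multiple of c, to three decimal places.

+0.587c

Invert the composition law: u' = (u − v)/(1 − uv/c²).
u' = (0.978 − 0.918) / (1 − (0.978)(0.918)) = 0.0600/0.1022 = 0.5871.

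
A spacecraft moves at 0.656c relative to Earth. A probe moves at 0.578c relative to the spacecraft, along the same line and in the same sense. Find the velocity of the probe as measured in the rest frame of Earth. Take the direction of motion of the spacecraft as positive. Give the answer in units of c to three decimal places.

0.895c

With v = 0.656 and u' = 0.578 (in units of c),
u = (u' + v)/(1 + u'v/c²):
u = (0.578 + 0.656) / (1 + 0.578·0.656) = 1.2340/1.3792 = 0.8947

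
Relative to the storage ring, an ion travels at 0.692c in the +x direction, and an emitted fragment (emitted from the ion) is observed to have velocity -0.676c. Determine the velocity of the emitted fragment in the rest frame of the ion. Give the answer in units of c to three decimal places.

Invert the composition law: u' = (u − v)/(1 − uv/c²).
u' = (-0.676 − 0.692) / (1 − (-0.676)(0.692)) = -1.3680/1.4678 = -0.9320.

-0.932c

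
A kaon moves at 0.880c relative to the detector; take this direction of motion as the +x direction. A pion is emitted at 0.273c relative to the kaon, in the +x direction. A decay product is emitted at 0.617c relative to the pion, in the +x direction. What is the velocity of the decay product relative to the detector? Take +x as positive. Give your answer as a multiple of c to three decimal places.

Apply u = (u' + v)/(1 + u'v/c²) successively, working outward toward the detector.
Start: velocity of the kaon relative to the detector = 0.8800c.
Compose with the pion (u' = 0.273 in the kaon frame): u_1 = (0.273 + 0.880) / (1 + 0.273·0.880) = 1.1530/1.2402 = 0.9297.
Compose with the decay product (u' = 0.617 in the pion frame): u_2 = (0.617 + 0.930) / (1 + 0.617·0.930) = 1.5467/1.5736 = 0.9829.

0.983c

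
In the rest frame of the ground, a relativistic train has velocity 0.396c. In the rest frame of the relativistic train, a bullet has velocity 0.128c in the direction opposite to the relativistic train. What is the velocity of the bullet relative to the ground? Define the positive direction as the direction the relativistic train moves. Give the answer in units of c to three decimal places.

+0.282c

With v = 0.396 and u' = -0.128 (in units of c),
u = (u' + v)/(1 + u'v/c²):
u = (-0.128 + 0.396) / (1 + (-0.128)·0.396) = 0.2680/0.9493 = 0.2823
(Galilean addition would give +0.268c.)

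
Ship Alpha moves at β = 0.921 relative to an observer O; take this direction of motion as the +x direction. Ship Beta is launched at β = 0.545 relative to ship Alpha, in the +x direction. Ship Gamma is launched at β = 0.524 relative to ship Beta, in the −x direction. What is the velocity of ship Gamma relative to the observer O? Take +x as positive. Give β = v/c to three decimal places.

Apply u = (u' + v)/(1 + u'v/c²) successively, working outward toward the observer O.
Start: velocity of ship Alpha relative to the observer O = 0.9210c.
Compose with ship Beta (u' = 0.545 in ship Alpha frame): u_1 = (0.545 + 0.921) / (1 + 0.545·0.921) = 1.4660/1.5019 = 0.9761.
Compose with ship Gamma (u' = -0.524 in ship Beta frame): u_2 = (-0.524 + 0.976) / (1 + (-0.524)·0.976) = 0.4521/0.4885 = 0.9253.

β = +0.925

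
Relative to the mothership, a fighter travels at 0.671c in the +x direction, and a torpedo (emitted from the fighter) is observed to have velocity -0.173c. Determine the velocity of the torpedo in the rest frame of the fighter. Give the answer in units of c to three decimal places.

-0.756c

Invert the composition law: u' = (u − v)/(1 − uv/c²).
u' = (-0.173 − 0.671) / (1 − (-0.173)(0.671)) = -0.8440/1.1161 = -0.7562.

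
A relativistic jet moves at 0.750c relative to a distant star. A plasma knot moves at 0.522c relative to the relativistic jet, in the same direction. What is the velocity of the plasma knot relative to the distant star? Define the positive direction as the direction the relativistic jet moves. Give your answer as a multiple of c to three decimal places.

With v = 0.750 and u' = 0.522 (in units of c),
u = (u' + v)/(1 + u'v/c²):
u = (0.522 + 0.750) / (1 + 0.522·0.750) = 1.2720/1.3915 = 0.9141

0.914c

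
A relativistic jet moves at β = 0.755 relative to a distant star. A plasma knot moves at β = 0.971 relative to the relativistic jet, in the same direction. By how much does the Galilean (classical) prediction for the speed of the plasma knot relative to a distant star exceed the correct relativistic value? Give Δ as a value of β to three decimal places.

Galilean: u_cl = 0.971 + 0.755 = 1.7260.
Relativistic: u_rel = (0.971 + 0.755) / (1 + 0.971·0.755) = 1.7260/1.7331 = 0.9959.
Δ = 1.7260 − 0.9959 = 0.7301.
(The classical prediction exceeds c; the relativistic result does not.)

Δ = 0.730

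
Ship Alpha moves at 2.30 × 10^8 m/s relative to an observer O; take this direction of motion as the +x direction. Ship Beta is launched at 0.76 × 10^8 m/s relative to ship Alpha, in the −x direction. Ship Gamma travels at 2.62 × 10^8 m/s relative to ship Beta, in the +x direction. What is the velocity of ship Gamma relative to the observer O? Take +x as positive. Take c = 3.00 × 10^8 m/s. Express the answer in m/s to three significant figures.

Apply u = (u' + v)/(1 + u'v/c²) successively, working outward toward the observer O.
(Dividing each given speed by c = 3.00 × 10^8 m/s to work in units of c.)
Start: velocity of ship Alpha relative to the observer O = 0.7667c.
Compose with ship Beta (u' = -0.253 in ship Alpha frame): u_1 = (-0.253 + 0.767) / (1 + (-0.253)·0.767) = 0.5133/0.8058 = 0.6371.
Compose with ship Gamma (u' = 0.873 in ship Beta frame): u_2 = (0.873 + 0.637) / (1 + 0.873·0.637) = 1.5104/1.5564 = 0.9705.
So u = 0.9705 × 3.00 × 10^8 m/s.

+2.91 × 10^8 m/s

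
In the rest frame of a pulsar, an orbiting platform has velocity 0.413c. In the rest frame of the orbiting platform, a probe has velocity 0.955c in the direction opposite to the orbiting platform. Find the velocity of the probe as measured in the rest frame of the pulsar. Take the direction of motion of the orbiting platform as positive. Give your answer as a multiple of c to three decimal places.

-0.895c

With v = 0.413 and u' = -0.955 (in units of c),
u = (u' + v)/(1 + u'v/c²):
u = (-0.955 + 0.413) / (1 + (-0.955)·0.413) = -0.5420/0.6056 = -0.8950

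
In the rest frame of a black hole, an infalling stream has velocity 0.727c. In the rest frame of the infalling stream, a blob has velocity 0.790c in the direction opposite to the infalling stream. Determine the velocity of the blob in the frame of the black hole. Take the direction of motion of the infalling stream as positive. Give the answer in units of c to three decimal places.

-0.148c

With v = 0.727 and u' = -0.790 (in units of c),
u = (u' + v)/(1 + u'v/c²):
u = (-0.790 + 0.727) / (1 + (-0.790)·0.727) = -0.0630/0.4257 = -0.1480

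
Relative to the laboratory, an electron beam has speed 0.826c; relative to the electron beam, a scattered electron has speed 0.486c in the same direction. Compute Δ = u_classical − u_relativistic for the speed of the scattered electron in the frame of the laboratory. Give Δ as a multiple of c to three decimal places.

Δ = 0.376c

Galilean: u_cl = 0.486 + 0.826 = 1.3120.
Relativistic: u_rel = (0.486 + 0.826) / (1 + 0.486·0.826) = 1.3120/1.4014 = 0.9362.
Δ = 1.3120 − 0.9362 = 0.3758.
(The classical prediction exceeds c; the relativistic result does not.)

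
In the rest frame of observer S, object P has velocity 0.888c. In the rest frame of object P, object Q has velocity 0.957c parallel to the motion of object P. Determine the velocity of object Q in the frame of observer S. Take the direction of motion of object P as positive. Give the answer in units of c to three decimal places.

0.997c

With v = 0.888 and u' = 0.957 (in units of c),
u = (u' + v)/(1 + u'v/c²):
u = (0.957 + 0.888) / (1 + 0.957·0.888) = 1.8450/1.8498 = 0.9974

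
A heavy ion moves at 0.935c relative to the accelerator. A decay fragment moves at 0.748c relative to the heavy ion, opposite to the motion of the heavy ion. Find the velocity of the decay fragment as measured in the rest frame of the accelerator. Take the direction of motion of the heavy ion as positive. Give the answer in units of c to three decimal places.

+0.622c

With v = 0.935 and u' = -0.748 (in units of c),
u = (u' + v)/(1 + u'v/c²):
u = (-0.748 + 0.935) / (1 + (-0.748)·0.935) = 0.1870/0.3006 = 0.6220
(Galilean addition would give +0.187c.)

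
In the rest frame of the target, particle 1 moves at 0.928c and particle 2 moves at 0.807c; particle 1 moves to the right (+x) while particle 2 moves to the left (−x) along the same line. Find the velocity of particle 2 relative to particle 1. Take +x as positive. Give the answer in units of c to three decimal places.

-0.992c

β_A = 0.928, β_B = -0.807.
Transform to A's frame with the inverse velocity-addition law: u' = (u − v)/(1 − uv/c²), taking u = β_B and v = β_A.
u' = (-0.807 − 0.928) / (1 − (0.928)(-0.807)) = -1.7350/1.7489 = -0.9921.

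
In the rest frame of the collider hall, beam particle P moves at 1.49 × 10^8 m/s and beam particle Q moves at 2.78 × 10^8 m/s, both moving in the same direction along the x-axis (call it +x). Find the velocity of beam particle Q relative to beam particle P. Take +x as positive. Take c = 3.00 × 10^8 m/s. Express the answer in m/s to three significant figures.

+2.39 × 10^8 m/s

β_A = 0.497, β_B = 0.927 (dividing each by c = 3.00 × 10^8 m/s).
Transform to A's frame with the inverse velocity-addition law: u' = (u − v)/(1 − uv/c²), taking u = β_B and v = β_A.
u' = (0.927 − 0.497) / (1 − (0.497)(0.927)) = 0.4300/0.5398 = 0.7967.
u' = 0.7967 × 3.00 × 10^8 m/s.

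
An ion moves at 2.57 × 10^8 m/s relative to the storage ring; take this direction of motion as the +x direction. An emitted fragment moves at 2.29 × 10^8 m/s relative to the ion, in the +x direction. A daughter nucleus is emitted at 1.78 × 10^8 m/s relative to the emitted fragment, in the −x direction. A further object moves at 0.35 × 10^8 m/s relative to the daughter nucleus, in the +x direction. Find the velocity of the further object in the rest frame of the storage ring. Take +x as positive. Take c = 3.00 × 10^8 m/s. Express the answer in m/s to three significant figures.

+2.81 × 10^8 m/s

Apply u = (u' + v)/(1 + u'v/c²) successively, working outward toward the storage ring.
(Dividing each given speed by c = 3.00 × 10^8 m/s to work in units of c.)
Start: velocity of the ion relative to the storage ring = 0.8567c.
Compose with the emitted fragment (u' = 0.763 in the ion frame): u_1 = (0.763 + 0.857) / (1 + 0.763·0.857) = 1.6200/1.6539 = 0.9795.
Compose with the daughter nucleus (u' = -0.593 in the emitted fragment frame): u_2 = (-0.593 + 0.979) / (1 + (-0.593)·0.979) = 0.3862/0.4188 = 0.9220.
Compose with the further object (u' = 0.117 in the daughter nucleus frame): u_3 = (0.117 + 0.922) / (1 + 0.117·0.922) = 1.0386/1.1076 = 0.9378.
So u = 0.9378 × 3.00 × 10^8 m/s.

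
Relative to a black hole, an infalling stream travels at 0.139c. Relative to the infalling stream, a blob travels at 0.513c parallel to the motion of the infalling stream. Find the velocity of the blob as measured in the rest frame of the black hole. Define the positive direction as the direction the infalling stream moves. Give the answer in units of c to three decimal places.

0.609c

With v = 0.139 and u' = 0.513 (in units of c),
u = (u' + v)/(1 + u'v/c²):
u = (0.513 + 0.139) / (1 + 0.513·0.139) = 0.6520/1.0713 = 0.6086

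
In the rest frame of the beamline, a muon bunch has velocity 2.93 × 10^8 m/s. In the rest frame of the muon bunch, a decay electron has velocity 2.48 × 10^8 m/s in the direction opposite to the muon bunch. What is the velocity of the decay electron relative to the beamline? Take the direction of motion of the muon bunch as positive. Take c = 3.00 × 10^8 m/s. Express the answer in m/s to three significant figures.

+2.34 × 10^8 m/s

In units of c (dividing by 3.00 × 10^8 m/s): v = 0.977, u' = -0.827.
u = (u' + v)/(1 + u'v/c²):
u = (-0.827 + 0.977) / (1 + (-0.827)·0.977) = 0.1500/0.1926 = 0.7787
Converting back: u = 0.7787 × 3.00 × 10^8 m/s.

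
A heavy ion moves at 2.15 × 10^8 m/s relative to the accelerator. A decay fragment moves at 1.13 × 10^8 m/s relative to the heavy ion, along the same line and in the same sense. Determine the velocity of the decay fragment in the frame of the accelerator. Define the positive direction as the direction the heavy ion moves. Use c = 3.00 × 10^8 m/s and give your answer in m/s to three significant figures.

2.58 × 10^8 m/s

In units of c (dividing by 3.00 × 10^8 m/s): v = 0.717, u' = 0.377.
u = (u' + v)/(1 + u'v/c²):
u = (0.377 + 0.717) / (1 + 0.377·0.717) = 1.0933/1.2699 = 0.8609
(Galilean addition would give +1.093c, exceeding c.)
Converting back: u = 0.8609 × 3.00 × 10^8 m/s.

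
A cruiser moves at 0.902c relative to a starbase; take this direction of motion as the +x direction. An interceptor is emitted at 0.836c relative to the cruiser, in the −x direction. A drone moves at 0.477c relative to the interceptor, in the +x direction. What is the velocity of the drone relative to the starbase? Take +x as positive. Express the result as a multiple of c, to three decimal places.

Apply u = (u' + v)/(1 + u'v/c²) successively, working outward toward the starbase.
Start: velocity of the cruiser relative to the starbase = 0.9020c.
Compose with the interceptor (u' = -0.836 in the cruiser frame): u_1 = (-0.836 + 0.902) / (1 + (-0.836)·0.902) = 0.0660/0.2459 = 0.2684.
Compose with the drone (u' = 0.477 in the interceptor frame): u_2 = (0.477 + 0.268) / (1 + 0.477·0.268) = 0.7454/1.1280 = 0.6608.

+0.661c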